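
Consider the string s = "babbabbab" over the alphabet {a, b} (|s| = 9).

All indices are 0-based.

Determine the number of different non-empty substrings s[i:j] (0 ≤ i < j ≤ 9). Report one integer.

rank→(start, suffix):
  0 → (7, 'ab')
  1 → (4, 'abbab')
  2 → (1, 'abbabbab')
  3 → (8, 'b')
  4 → (6, 'bab')
  5 → (3, 'babbab')
  6 → (0, 'babbabbab')
  7 → (5, 'bbab')
  8 → (2, 'bbabbab')

SA = [7, 4, 1, 8, 6, 3, 0, 5, 2]
i: (SA[i-1],SA[i]) lcp shared
  1: (7,4) 2 'ab'
  2: (4,1) 5 'abbab'
  3: (1,8) 0 ''
  4: (8,6) 1 'b'
  5: (6,3) 3 'bab'
  6: (3,0) 6 'babbab'
  7: (0,5) 1 'b'
  8: (5,2) 4 'bbab'

n(n+1)/2 = 9·10/2 = 45
Σ LCP = 0 + 2 + 5 + 0 + 1 + 3 + 6 + 1 + 4 = 22
distinct = 45 − 22 = 23

23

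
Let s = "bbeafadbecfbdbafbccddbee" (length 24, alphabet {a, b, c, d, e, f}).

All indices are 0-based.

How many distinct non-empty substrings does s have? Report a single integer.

rank→(start, suffix):
  0 → (5, 'adbecfbdbafbccddbee')
  1 → (3, 'afadbecfbdbafbccddbee')
  2 → (14, 'afbccddbee')
  3 → (13, 'bafbccddbee')
  4 → (0, 'bbeafadbecfbdbafbccddbee')
  5 → (16, 'bccddbee')
  6 → (11, 'bdbafbccddbee')
  7 → (1, 'beafadbecfbdbafbccddbee')
  8 → (7, 'becfbdbafbccddbee')
  9 → (21, 'bee')
  10 → (17, 'ccddbee')
  11 → (18, 'cddbee')
  12 → (9, 'cfbdbafbccddbee')
  13 → (12, 'dbafbccddbee')
  14 → (6, 'dbecfbdbafbccddbee')
  15 → (20, 'dbee')
  16 → (19, 'ddbee')
  17 → (23, 'e')
  18 → (2, 'eafadbecfbdbafbccddbee')
  19 → (8, 'ecfbdbafbccddbee')
  20 → (22, 'ee')
  21 → (4, 'fadbecfbdbafbccddbee')
  22 → (15, 'fbccddbee')
  23 → (10, 'fbdbafbccddbee')

SA = [5, 3, 14, 13, 0, 16, 11, 1, 7, 21, 17, 18, 9, 12, 6, 20, 19, 23, 2, 8, 22, 4, 15, 10]
i: (SA[i-1],SA[i]) lcp shared
  1: (5,3) 1 'a'
  2: (3,14) 2 'af'
  3: (14,13) 0 ''
  4: (13,0) 1 'b'
  5: (0,16) 1 'b'
  6: (16,11) 1 'b'
  7: (11,1) 1 'b'
  8: (1,7) 2 'be'
  9: (7,21) 2 'be'
  10: (21,17) 0 ''
  11: (17,18) 1 'c'
  12: (18,9) 1 'c'
  13: (9,12) 0 ''
  14: (12,6) 2 'db'
  15: (6,20) 3 'dbe'
  16: (20,19) 1 'd'
  17: (19,23) 0 ''
  18: (23,2) 1 'e'
  19: (2,8) 1 'e'
  20: (8,22) 1 'e'
  21: (22,4) 0 ''
  22: (4,15) 1 'f'
  23: (15,10) 2 'fb'

n(n+1)/2 = 24·25/2 = 300
Σ LCP = 0 + 1 + 2 + 0 + 1 + 1 + 1 + 1 + 2 + 2 + 0 + 1 + 1 + 0 + 2 + 3 + 1 + 0 + 1 + 1 + 1 + 0 + 1 + 2 = 25
distinct = 300 − 25 = 275

275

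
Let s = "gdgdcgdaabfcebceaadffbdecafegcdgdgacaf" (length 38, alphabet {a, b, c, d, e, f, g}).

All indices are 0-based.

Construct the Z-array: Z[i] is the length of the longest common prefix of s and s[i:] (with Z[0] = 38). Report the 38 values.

Z[0]=38
i=1: i≥r, start 0; Z[1]=0
i=2: i≥r, start 0; Z[2]=2 extend→box=[2,4)
i=3: min(r-i=1, Z[1]=0)=0; Z[3]=0
i=4: i≥r, start 0; Z[4]=0
i=5: i≥r, start 0; Z[5]=2 extend→box=[5,7)
i=6: min(r-i=1, Z[1]=0)=0; Z[6]=0
i=7: i≥r, start 0; Z[7]=0
i=8: i≥r, start 0; Z[8]=0
i=9: i≥r, start 0; Z[9]=0
i=10: i≥r, start 0; Z[10]=0
i=11: i≥r, start 0; Z[11]=0
i=12: i≥r, start 0; Z[12]=0
i=13: i≥r, start 0; Z[13]=0
i=14: i≥r, start 0; Z[14]=0
i=15: i≥r, start 0; Z[15]=0
i=16: i≥r, start 0; Z[16]=0
i=17: i≥r, start 0; Z[17]=0
i=18: i≥r, start 0; Z[18]=0
i=19: i≥r, start 0; Z[19]=0
i=20: i≥r, start 0; Z[20]=0
i=21: i≥r, start 0; Z[21]=0
i=22: i≥r, start 0; Z[22]=0
i=23: i≥r, start 0; Z[23]=0
i=24: i≥r, start 0; Z[24]=0
i=25: i≥r, start 0; Z[25]=0
i=26: i≥r, start 0; Z[26]=0
i=27: i≥r, start 0; Z[27]=0
i=28: i≥r, start 0; Z[28]=1 extend→box=[28,29)
i=29: i≥r, start 0; Z[29]=0
i=30: i≥r, start 0; Z[30]=0
i=31: i≥r, start 0; Z[31]=3 extend→box=[31,34)
i=32: min(r-i=2, Z[1]=0)=0; Z[32]=0
i=33: min(r-i=1, Z[2]=2)=1; Z[33]=1
i=34: i≥r, start 0; Z[34]=0
i=35: i≥r, start 0; Z[35]=0
i=36: i≥r, start 0; Z[36]=0
i=37: i≥r, start 0; Z[37]=0

[38, 0, 2, 0, 0, 2, 0, 0, 0, 0, 0, 0, 0, 0, 0, 0, 0, 0, 0, 0, 0, 0, 0, 0, 0, 0, 0, 0, 1, 0, 0, 3, 0, 1, 0, 0, 0, 0]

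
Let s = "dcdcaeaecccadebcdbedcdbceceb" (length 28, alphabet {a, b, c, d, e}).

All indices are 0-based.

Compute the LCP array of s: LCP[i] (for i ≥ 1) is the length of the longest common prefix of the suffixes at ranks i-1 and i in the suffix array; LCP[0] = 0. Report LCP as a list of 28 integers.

rank | idx | suffix
   0 |  11 | adebcdbedcdbceceb
   1 |   4 | aeaecccadebcdbedcdbceceb
   2 |   6 | aecccadebcdbedcdbceceb
   3 |  27 | b
   4 |  14 | bcdbedcdbceceb
   5 |  22 | bceceb
   6 |  17 | bedcdbceceb
   7 |  10 | cadebcdbedcdbceceb
   8 |   3 | caeaecccadebcdbedcdbceceb
   9 |   9 | ccadebcdbedcdbceceb
  10 |   8 | cccadebcdbedcdbceceb
  11 |  20 | cdbceceb
  12 |  15 | cdbedcdbceceb
  13 |   1 | cdcaeaecccadebcdbedcdbceceb
  14 |  25 | ceb
  15 |  23 | ceceb
  16 |  21 | dbceceb
  17 |  16 | dbedcdbceceb
  18 |   2 | dcaeaecccadebcdbedcdbceceb
  19 |  19 | dcdbceceb
  20 |   0 | dcdcaeaecccadebcdbedcdbceceb
  21 |  12 | debcdbedcdbceceb
  22 |   5 | eaecccadebcdbedcdbceceb
  23 |  26 | eb
  24 |  13 | ebcdbedcdbceceb
  25 |   7 | ecccadebcdbedcdbceceb
  26 |  24 | eceb
  27 |  18 | edcdbceceb

SA = [11, 4, 6, 27, 14, 22, 17, 10, 3, 9, 8, 20, 15, 1, 25, 23, 21, 16, 2, 19, 0, 12, 5, 26, 13, 7, 24, 18]
rank  pair      lcp
   1  s[11:],s[4:]  1  'a'
   2  s[4:],s[6:]  2  'ae'
   3  s[6:],s[27:]  0  ''
   4  s[27:],s[14:]  1  'b'
   5  s[14:],s[22:]  2  'bc'
   6  s[22:],s[17:]  1  'b'
   7  s[17:],s[10:]  0  ''
   8  s[10:],s[3:]  2  'ca'
   9  s[3:],s[9:]  1  'c'
  10  s[9:],s[8:]  2  'cc'
  11  s[8:],s[20:]  1  'c'
  12  s[20:],s[15:]  3  'cdb'
  13  s[15:],s[1:]  2  'cd'
  14  s[1:],s[25:]  1  'c'
  15  s[25:],s[23:]  2  'ce'
  16  s[23:],s[21:]  0  ''
  17  s[21:],s[16:]  2  'db'
  18  s[16:],s[2:]  1  'd'
  19  s[2:],s[19:]  2  'dc'
  20  s[19:],s[0:]  3  'dcd'
  21  s[0:],s[12:]  1  'd'
  22  s[12:],s[5:]  0  ''
  23  s[5:],s[26:]  1  'e'
  24  s[26:],s[13:]  2  'eb'
  25  s[13:],s[7:]  1  'e'
  26  s[7:],s[24:]  2  'ec'
  27  s[24:],s[18:]  1  'e'

[0, 1, 2, 0, 1, 2, 1, 0, 2, 1, 2, 1, 3, 2, 1, 2, 0, 2, 1, 2, 3, 1, 0, 1, 2, 1, 2, 1]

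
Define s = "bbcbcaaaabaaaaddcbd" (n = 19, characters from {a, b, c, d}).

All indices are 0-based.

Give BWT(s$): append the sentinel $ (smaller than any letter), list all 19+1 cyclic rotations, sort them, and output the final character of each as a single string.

dcbaaaaaaa$cbcbbdbda

rank  rotation              last
    0  $bbcbcaaaabaaaaddcbd  d
    1  aaaabaaaaddcbd$bbcbc  c
    2  aaaaddcbd$bbcbcaaaab  b
    3  aaabaaaaddcbd$bbcbca  a
    4  aaaddcbd$bbcbcaaaaba  a
    5  aabaaaaddcbd$bbcbcaa  a
    6  aaddcbd$bbcbcaaaabaa  a
    7  abaaaaddcbd$bbcbcaaa  a
    8  addcbd$bbcbcaaaabaaa  a
    9  baaaaddcbd$bbcbcaaaa  a
   10  bbcbcaaaabaaaaddcbd$  $
   11  bcaaaabaaaaddcbd$bbc  c
   12  bcbcaaaabaaaaddcbd$b  b
   13  bd$bbcbcaaaabaaaaddc  c
   14  caaaabaaaaddcbd$bbcb  b
   15  cbcaaaabaaaaddcbd$bb  b
   16  cbd$bbcbcaaaabaaaadd  d
   17  d$bbcbcaaaabaaaaddcb  b
   18  dcbd$bbcbcaaaabaaaad  d
   19  ddcbd$bbcbcaaaabaaaa  a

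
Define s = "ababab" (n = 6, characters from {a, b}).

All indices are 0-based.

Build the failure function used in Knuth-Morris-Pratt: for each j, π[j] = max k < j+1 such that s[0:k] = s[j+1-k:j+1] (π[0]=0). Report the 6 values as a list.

[0, 0, 1, 2, 3, 4]

π[0] = 0
j=1 s[j]='b': π[1]=0 (border '')
j=2 s[j]='a': π[2]=1 (border 'a')
j=3 s[j]='b': π[3]=2 (border 'ab')
j=4 s[j]='a': π[4]=3 (border 'aba')
j=5 s[j]='b': π[5]=4 (border 'abab')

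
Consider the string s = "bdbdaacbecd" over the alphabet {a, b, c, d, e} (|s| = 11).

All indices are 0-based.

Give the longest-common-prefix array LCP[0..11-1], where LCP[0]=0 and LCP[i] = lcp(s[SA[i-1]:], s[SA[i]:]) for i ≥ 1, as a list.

[0, 1, 0, 2, 1, 0, 1, 0, 1, 1, 0]

rank | idx | suffix
   0 |   4 | aacbecd
   1 |   5 | acbecd
   2 |   2 | bdaacbecd
   3 |   0 | bdbdaacbecd
   4 |   7 | becd
   5 |   6 | cbecd
   6 |   9 | cd
   7 |  10 | d
   8 |   3 | daacbecd
   9 |   1 | dbdaacbecd
  10 |   8 | ecd

SA = [4, 5, 2, 0, 7, 6, 9, 10, 3, 1, 8]
[i] adj suffixes → lcp
  [1] 4/5 → 1 ('a')
  [2] 5/2 → 0 ('')
  [3] 2/0 → 2 ('bd')
  [4] 0/7 → 1 ('b')
  [5] 7/6 → 0 ('')
  [6] 6/9 → 1 ('c')
  [7] 9/10 → 0 ('')
  [8] 10/3 → 1 ('d')
  [9] 3/1 → 1 ('d')
  [10] 1/8 → 0 ('')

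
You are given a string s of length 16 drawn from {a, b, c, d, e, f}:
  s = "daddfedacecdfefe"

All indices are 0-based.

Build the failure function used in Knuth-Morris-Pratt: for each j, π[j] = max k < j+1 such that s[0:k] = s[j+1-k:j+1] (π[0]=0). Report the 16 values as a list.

π[0] = 0
j=1 s[j]='a': π[1]=0 (border '')
j=2 s[j]='d': π[2]=1 (border 'd')
j=3 s[j]='d': k: 1→0; π[3]=1 (border 'd')
j=4 s[j]='f': k: 1→0; π[4]=0 (border '')
j=5 s[j]='e': π[5]=0 (border '')
j=6 s[j]='d': π[6]=1 (border 'd')
j=7 s[j]='a': π[7]=2 (border 'da')
j=8 s[j]='c': k: 2→0; π[8]=0 (border '')
j=9 s[j]='e': π[9]=0 (border '')
j=10 s[j]='c': π[10]=0 (border '')
j=11 s[j]='d': π[11]=1 (border 'd')
j=12 s[j]='f': k: 1→0; π[12]=0 (border '')
j=13 s[j]='e': π[13]=0 (border '')
j=14 s[j]='f': π[14]=0 (border '')
j=15 s[j]='e': π[15]=0 (border '')

[0, 0, 1, 1, 0, 0, 1, 2, 0, 0, 0, 1, 0, 0, 0, 0]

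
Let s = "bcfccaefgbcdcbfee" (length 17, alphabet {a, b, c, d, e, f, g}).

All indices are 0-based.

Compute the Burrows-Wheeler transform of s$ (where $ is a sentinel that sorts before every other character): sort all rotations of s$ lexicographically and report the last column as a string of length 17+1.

ecg$ccdfbbcefacbef

rank  rotation            last
    0  $bcfccaefgbcdcbfee  e
    1  aefgbcdcbfee$bcfcc  c
    2  bcdcbfee$bcfccaefg  g
    3  bcfccaefgbcdcbfee$  $
    4  bfee$bcfccaefgbcdc  c
    5  caefgbcdcbfee$bcfc  c
    6  cbfee$bcfccaefgbcd  d
    7  ccaefgbcdcbfee$bcf  f
    8  cdcbfee$bcfccaefgb  b
    9  cfccaefgbcdcbfee$b  b
   10  dcbfee$bcfccaefgbc  c
   11  e$bcfccaefgbcdcbfe  e
   12  ee$bcfccaefgbcdcbf  f
   13  efgbcdcbfee$bcfcca  a
   14  fccaefgbcdcbfee$bc  c
   15  fee$bcfccaefgbcdcb  b
   16  fgbcdcbfee$bcfccae  e
   17  gbcdcbfee$bcfccaef  f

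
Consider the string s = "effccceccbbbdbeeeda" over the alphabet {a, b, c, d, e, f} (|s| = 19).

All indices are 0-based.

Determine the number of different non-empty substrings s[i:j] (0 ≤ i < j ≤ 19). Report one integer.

173

rank | idx | suffix
   0 |  18 | a
   1 |   9 | bbbdbeeeda
   2 |  10 | bbdbeeeda
   3 |  11 | bdbeeeda
   4 |  13 | beeeda
   5 |   8 | cbbbdbeeeda
   6 |   7 | ccbbbdbeeeda
   7 |   3 | ccceccbbbdbeeeda
   8 |   4 | cceccbbbdbeeeda
   9 |   5 | ceccbbbdbeeeda
  10 |  17 | da
  11 |  12 | dbeeeda
  12 |   6 | eccbbbdbeeeda
  13 |  16 | eda
  14 |  15 | eeda
  15 |  14 | eeeda
  16 |   0 | effccceccbbbdbeeeda
  17 |   2 | fccceccbbbdbeeeda
  18 |   1 | ffccceccbbbdbeeeda

SA = [18, 9, 10, 11, 13, 8, 7, 3, 4, 5, 17, 12, 6, 16, 15, 14, 0, 2, 1]
rank  pair      lcp
   1  s[18:],s[9:]  0  ''
   2  s[9:],s[10:]  2  'bb'
   3  s[10:],s[11:]  1  'b'
   4  s[11:],s[13:]  1  'b'
   5  s[13:],s[8:]  0  ''
   6  s[8:],s[7:]  1  'c'
   7  s[7:],s[3:]  2  'cc'
   8  s[3:],s[4:]  2  'cc'
   9  s[4:],s[5:]  1  'c'
  10  s[5:],s[17:]  0  ''
  11  s[17:],s[12:]  1  'd'
  12  s[12:],s[6:]  0  ''
  13  s[6:],s[16:]  1  'e'
  14  s[16:],s[15:]  1  'e'
  15  s[15:],s[14:]  2  'ee'
  16  s[14:],s[0:]  1  'e'
  17  s[0:],s[2:]  0  ''
  18  s[2:],s[1:]  1  'f'

n(n+1)/2 = 19·20/2 = 190
Σ LCP = 0 + 0 + 2 + 1 + 1 + 0 + 1 + 2 + 2 + 1 + 0 + 1 + 0 + 1 + 1 + 2 + 1 + 0 + 1 = 17
distinct = 190 − 17 = 173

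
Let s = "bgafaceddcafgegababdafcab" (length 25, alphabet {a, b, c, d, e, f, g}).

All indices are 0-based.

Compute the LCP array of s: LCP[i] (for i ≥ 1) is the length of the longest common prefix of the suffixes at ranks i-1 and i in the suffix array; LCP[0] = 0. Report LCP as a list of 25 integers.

[0, 2, 2, 1, 1, 2, 2, 0, 1, 1, 1, 0, 2, 1, 0, 1, 1, 0, 1, 0, 1, 1, 0, 2, 1]

sorted suffixes:
  #0 SA[0]=23  'ab'
  #1 SA[1]=15  'ababdafcab'
  #2 SA[2]=17  'abdafcab'
  #3 SA[3]=4  'aceddcafgegababdafcab'
  #4 SA[4]=2  'afaceddcafgegababdafcab'
  #5 SA[5]=20  'afcab'
  #6 SA[6]=10  'afgegababdafcab'
  #7 SA[7]=24  'b'
  #8 SA[8]=16  'babdafcab'
  #9 SA[9]=18  'bdafcab'
  #10 SA[10]=0  'bgafaceddcafgegababdafcab'
  #11 SA[11]=22  'cab'
  #12 SA[12]=9  'cafgegababdafcab'
  #13 SA[13]=5  'ceddcafgegababdafcab'
  #14 SA[14]=19  'dafcab'
  #15 SA[15]=8  'dcafgegababdafcab'
  #16 SA[16]=7  'ddcafgegababdafcab'
  #17 SA[17]=6  'eddcafgegababdafcab'
  #18 SA[18]=13  'egababdafcab'
  #19 SA[19]=3  'faceddcafgegababdafcab'
  #20 SA[20]=21  'fcab'
  #21 SA[21]=11  'fgegababdafcab'
  #22 SA[22]=14  'gababdafcab'
  #23 SA[23]=1  'gafaceddcafgegababdafcab'
  #24 SA[24]=12  'gegababdafcab'

SA = [23, 15, 17, 4, 2, 20, 10, 24, 16, 18, 0, 22, 9, 5, 19, 8, 7, 6, 13, 3, 21, 11, 14, 1, 12]
[i] adj suffixes → lcp
  [1] 23/15 → 2 ('ab')
  [2] 15/17 → 2 ('ab')
  [3] 17/4 → 1 ('a')
  [4] 4/2 → 1 ('a')
  [5] 2/20 → 2 ('af')
  [6] 20/10 → 2 ('af')
  [7] 10/24 → 0 ('')
  [8] 24/16 → 1 ('b')
  [9] 16/18 → 1 ('b')
  [10] 18/0 → 1 ('b')
  [11] 0/22 → 0 ('')
  [12] 22/9 → 2 ('ca')
  [13] 9/5 → 1 ('c')
  [14] 5/19 → 0 ('')
  [15] 19/8 → 1 ('d')
  [16] 8/7 → 1 ('d')
  [17] 7/6 → 0 ('')
  [18] 6/13 → 1 ('e')
  [19] 13/3 → 0 ('')
  [20] 3/21 → 1 ('f')
  [21] 21/11 → 1 ('f')
  [22] 11/14 → 0 ('')
  [23] 14/1 → 2 ('ga')
  [24] 1/12 → 1 ('g')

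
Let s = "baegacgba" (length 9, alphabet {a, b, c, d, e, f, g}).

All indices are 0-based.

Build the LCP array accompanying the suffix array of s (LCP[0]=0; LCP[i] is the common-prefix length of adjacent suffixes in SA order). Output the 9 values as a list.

[0, 1, 1, 0, 2, 0, 0, 0, 1]

sorted suffixes:
  #0 SA[0]=8  'a'
  #1 SA[1]=4  'acgba'
  #2 SA[2]=1  'aegacgba'
  #3 SA[3]=7  'ba'
  #4 SA[4]=0  'baegacgba'
  #5 SA[5]=5  'cgba'
  #6 SA[6]=2  'egacgba'
  #7 SA[7]=3  'gacgba'
  #8 SA[8]=6  'gba'

SA = [8, 4, 1, 7, 0, 5, 2, 3, 6]
[i] adj suffixes → lcp
  [1] 8/4 → 1 ('a')
  [2] 4/1 → 1 ('a')
  [3] 1/7 → 0 ('')
  [4] 7/0 → 2 ('ba')
  [5] 0/5 → 0 ('')
  [6] 5/2 → 0 ('')
  [7] 2/3 → 0 ('')
  [8] 3/6 → 1 ('g')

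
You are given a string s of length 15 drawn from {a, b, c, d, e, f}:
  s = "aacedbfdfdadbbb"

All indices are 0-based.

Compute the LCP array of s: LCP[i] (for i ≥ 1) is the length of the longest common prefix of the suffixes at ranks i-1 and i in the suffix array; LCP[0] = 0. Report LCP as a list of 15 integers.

[0, 1, 1, 0, 1, 2, 1, 0, 0, 1, 2, 1, 0, 0, 2]

rank | idx | suffix
   0 |   0 | aacedbfdfdadbbb
   1 |   1 | acedbfdfdadbbb
   2 |  10 | adbbb
   3 |  14 | b
   4 |  13 | bb
   5 |  12 | bbb
   6 |   5 | bfdfdadbbb
   7 |   2 | cedbfdfdadbbb
   8 |   9 | dadbbb
   9 |  11 | dbbb
  10 |   4 | dbfdfdadbbb
  11 |   7 | dfdadbbb
  12 |   3 | edbfdfdadbbb
  13 |   8 | fdadbbb
  14 |   6 | fdfdadbbb

SA = [0, 1, 10, 14, 13, 12, 5, 2, 9, 11, 4, 7, 3, 8, 6]
[i] adj suffixes → lcp
  [1] 0/1 → 1 ('a')
  [2] 1/10 → 1 ('a')
  [3] 10/14 → 0 ('')
  [4] 14/13 → 1 ('b')
  [5] 13/12 → 2 ('bb')
  [6] 12/5 → 1 ('b')
  [7] 5/2 → 0 ('')
  [8] 2/9 → 0 ('')
  [9] 9/11 → 1 ('d')
  [10] 11/4 → 2 ('db')
  [11] 4/7 → 1 ('d')
  [12] 7/3 → 0 ('')
  [13] 3/8 → 0 ('')
  [14] 8/6 → 2 ('fd')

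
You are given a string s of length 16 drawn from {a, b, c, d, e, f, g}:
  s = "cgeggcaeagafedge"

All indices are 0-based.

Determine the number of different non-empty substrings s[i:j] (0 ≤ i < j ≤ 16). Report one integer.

rank | idx | suffix
   0 |   6 | aeagafedge
   1 |  10 | afedge
   2 |   8 | agafedge
   3 |   5 | caeagafedge
   4 |   0 | cgeggcaeagafedge
   5 |  13 | dge
   6 |  15 | e
   7 |   7 | eagafedge
   8 |  12 | edge
   9 |   2 | eggcaeagafedge
  10 |  11 | fedge
  11 |   9 | gafedge
  12 |   4 | gcaeagafedge
  13 |  14 | ge
  14 |   1 | geggcaeagafedge
  15 |   3 | ggcaeagafedge

SA = [6, 10, 8, 5, 0, 13, 15, 7, 12, 2, 11, 9, 4, 14, 1, 3]
rank  pair      lcp
   1  s[6:],s[10:]  1  'a'
   2  s[10:],s[8:]  1  'a'
   3  s[8:],s[5:]  0  ''
   4  s[5:],s[0:]  1  'c'
   5  s[0:],s[13:]  0  ''
   6  s[13:],s[15:]  0  ''
   7  s[15:],s[7:]  1  'e'
   8  s[7:],s[12:]  1  'e'
   9  s[12:],s[2:]  1  'e'
  10  s[2:],s[11:]  0  ''
  11  s[11:],s[9:]  0  ''
  12  s[9:],s[4:]  1  'g'
  13  s[4:],s[14:]  1  'g'
  14  s[14:],s[1:]  2  'ge'
  15  s[1:],s[3:]  1  'g'

n(n+1)/2 = 16·17/2 = 136
Σ LCP = 0 + 1 + 1 + 0 + 1 + 0 + 0 + 1 + 1 + 1 + 0 + 0 + 1 + 1 + 2 + 1 = 11
distinct = 136 − 11 = 125

125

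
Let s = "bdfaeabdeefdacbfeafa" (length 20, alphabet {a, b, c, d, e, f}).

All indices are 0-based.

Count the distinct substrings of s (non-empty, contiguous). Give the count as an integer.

193

rank→(start, suffix):
  0 → (19, 'a')
  1 → (5, 'abdeefdacbfeafa')
  2 → (12, 'acbfeafa')
  3 → (3, 'aeabdeefdacbfeafa')
  4 → (17, 'afa')
  5 → (6, 'bdeefdacbfeafa')
  6 → (0, 'bdfaeabdeefdacbfeafa')
  7 → (14, 'bfeafa')
  8 → (13, 'cbfeafa')
  9 → (11, 'dacbfeafa')
  10 → (7, 'deefdacbfeafa')
  11 → (1, 'dfaeabdeefdacbfeafa')
  12 → (4, 'eabdeefdacbfeafa')
  13 → (16, 'eafa')
  14 → (8, 'eefdacbfeafa')
  15 → (9, 'efdacbfeafa')
  16 → (18, 'fa')
  17 → (2, 'faeabdeefdacbfeafa')
  18 → (10, 'fdacbfeafa')
  19 → (15, 'feafa')

SA = [19, 5, 12, 3, 17, 6, 0, 14, 13, 11, 7, 1, 4, 16, 8, 9, 18, 2, 10, 15]
[i] adj suffixes → lcp
  [1] 19/5 → 1 ('a')
  [2] 5/12 → 1 ('a')
  [3] 12/3 → 1 ('a')
  [4] 3/17 → 1 ('a')
  [5] 17/6 → 0 ('')
  [6] 6/0 → 2 ('bd')
  [7] 0/14 → 1 ('b')
  [8] 14/13 → 0 ('')
  [9] 13/11 → 0 ('')
  [10] 11/7 → 1 ('d')
  [11] 7/1 → 1 ('d')
  [12] 1/4 → 0 ('')
  [13] 4/16 → 2 ('ea')
  [14] 16/8 → 1 ('e')
  [15] 8/9 → 1 ('e')
  [16] 9/18 → 0 ('')
  [17] 18/2 → 2 ('fa')
  [18] 2/10 → 1 ('f')
  [19] 10/15 → 1 ('f')

n(n+1)/2 = 20·21/2 = 210
Σ LCP = 0 + 1 + 1 + 1 + 1 + 0 + 2 + 1 + 0 + 0 + 1 + 1 + 0 + 2 + 1 + 1 + 0 + 2 + 1 + 1 = 17
distinct = 210 − 17 = 193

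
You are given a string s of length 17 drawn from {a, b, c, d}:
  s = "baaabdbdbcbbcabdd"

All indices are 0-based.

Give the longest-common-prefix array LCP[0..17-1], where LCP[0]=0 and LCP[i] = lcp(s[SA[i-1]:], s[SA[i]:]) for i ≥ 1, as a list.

rank | idx | suffix
   0 |   1 | aaabdbdbcbbcabdd
   1 |   2 | aabdbdbcbbcabdd
   2 |   3 | abdbdbcbbcabdd
   3 |  13 | abdd
   4 |   0 | baaabdbdbcbbcabdd
   5 |  10 | bbcabdd
   6 |  11 | bcabdd
   7 |   8 | bcbbcabdd
   8 |   6 | bdbcbbcabdd
   9 |   4 | bdbdbcbbcabdd
  10 |  14 | bdd
  11 |  12 | cabdd
  12 |   9 | cbbcabdd
  13 |  16 | d
  14 |   7 | dbcbbcabdd
  15 |   5 | dbdbcbbcabdd
  16 |  15 | dd

SA = [1, 2, 3, 13, 0, 10, 11, 8, 6, 4, 14, 12, 9, 16, 7, 5, 15]
i: (SA[i-1],SA[i]) lcp shared
  1: (1,2) 2 'aa'
  2: (2,3) 1 'a'
  3: (3,13) 3 'abd'
  4: (13,0) 0 ''
  5: (0,10) 1 'b'
  6: (10,11) 1 'b'
  7: (11,8) 2 'bc'
  8: (8,6) 1 'b'
  9: (6,4) 3 'bdb'
  10: (4,14) 2 'bd'
  11: (14,12) 0 ''
  12: (12,9) 1 'c'
  13: (9,16) 0 ''
  14: (16,7) 1 'd'
  15: (7,5) 2 'db'
  16: (5,15) 1 'd'

[0, 2, 1, 3, 0, 1, 1, 2, 1, 3, 2, 0, 1, 0, 1, 2, 1]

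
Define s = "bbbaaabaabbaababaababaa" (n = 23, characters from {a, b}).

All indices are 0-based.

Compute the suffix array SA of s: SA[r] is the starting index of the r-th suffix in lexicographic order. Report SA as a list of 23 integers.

[22, 21, 3, 4, 16, 11, 7, 19, 14, 5, 17, 12, 8, 20, 2, 15, 10, 6, 18, 13, 1, 9, 0]

rank→(start, suffix):
  0 → (22, 'a')
  1 → (21, 'aa')
  2 → (3, 'aaabaabbaababaababaa')
  3 → (4, 'aabaabbaababaababaa')
  4 → (16, 'aababaa')
  5 → (11, 'aababaababaa')
  6 → (7, 'aabbaababaababaa')
  7 → (19, 'abaa')
  8 → (14, 'abaababaa')
  9 → (5, 'abaabbaababaababaa')
  10 → (17, 'ababaa')
  11 → (12, 'ababaababaa')
  12 → (8, 'abbaababaababaa')
  13 → (20, 'baa')
  14 → (2, 'baaabaabbaababaababaa')
  15 → (15, 'baababaa')
  16 → (10, 'baababaababaa')
  17 → (6, 'baabbaababaababaa')
  18 → (18, 'babaa')
  19 → (13, 'babaababaa')
  20 → (1, 'bbaaabaabbaababaababaa')
  21 → (9, 'bbaababaababaa')
  22 → (0, 'bbbaaabaabbaababaababaa')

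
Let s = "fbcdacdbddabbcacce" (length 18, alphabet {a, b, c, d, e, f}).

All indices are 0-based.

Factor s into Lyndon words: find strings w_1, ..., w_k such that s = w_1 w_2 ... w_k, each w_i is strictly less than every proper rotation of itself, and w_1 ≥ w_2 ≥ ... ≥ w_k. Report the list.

emit factor 1: 'f' (i=0, period=1)
emit factor 2: 'bcd' (i=1, period=3)
emit factor 3: 'acdbdd' (i=4, period=6)
emit factor 4: 'abbcacce' (i=10, period=8)

["f", "bcd", "acdbdd", "abbcacce"]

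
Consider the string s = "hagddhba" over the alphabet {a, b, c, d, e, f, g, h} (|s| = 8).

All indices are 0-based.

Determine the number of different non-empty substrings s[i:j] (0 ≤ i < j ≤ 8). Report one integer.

rank→(start, suffix):
  0 → (7, 'a')
  1 → (1, 'agddhba')
  2 → (6, 'ba')
  3 → (3, 'ddhba')
  4 → (4, 'dhba')
  5 → (2, 'gddhba')
  6 → (0, 'hagddhba')
  7 → (5, 'hba')

SA = [7, 1, 6, 3, 4, 2, 0, 5]
rank  pair      lcp
   1  s[7:],s[1:]  1  'a'
   2  s[1:],s[6:]  0  ''
   3  s[6:],s[3:]  0  ''
   4  s[3:],s[4:]  1  'd'
   5  s[4:],s[2:]  0  ''
   6  s[2:],s[0:]  0  ''
   7  s[0:],s[5:]  1  'h'

n(n+1)/2 = 8·9/2 = 36
Σ LCP = 0 + 1 + 0 + 0 + 1 + 0 + 0 + 1 = 3
distinct = 36 − 3 = 33

33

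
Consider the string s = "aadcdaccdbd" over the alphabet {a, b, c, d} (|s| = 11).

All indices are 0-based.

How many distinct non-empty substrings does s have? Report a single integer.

rank | idx | suffix
   0 |   0 | aadcdaccdbd
   1 |   5 | accdbd
   2 |   1 | adcdaccdbd
   3 |   9 | bd
   4 |   6 | ccdbd
   5 |   3 | cdaccdbd
   6 |   7 | cdbd
   7 |  10 | d
   8 |   4 | daccdbd
   9 |   8 | dbd
  10 |   2 | dcdaccdbd

SA = [0, 5, 1, 9, 6, 3, 7, 10, 4, 8, 2]
rank  pair      lcp
   1  s[0:],s[5:]  1  'a'
   2  s[5:],s[1:]  1  'a'
   3  s[1:],s[9:]  0  ''
   4  s[9:],s[6:]  0  ''
   5  s[6:],s[3:]  1  'c'
   6  s[3:],s[7:]  2  'cd'
   7  s[7:],s[10:]  0  ''
   8  s[10:],s[4:]  1  'd'
   9  s[4:],s[8:]  1  'd'
  10  s[8:],s[2:]  1  'd'

n(n+1)/2 = 11·12/2 = 66
Σ LCP = 0 + 1 + 1 + 0 + 0 + 1 + 2 + 0 + 1 + 1 + 1 = 8
distinct = 66 − 8 = 58

58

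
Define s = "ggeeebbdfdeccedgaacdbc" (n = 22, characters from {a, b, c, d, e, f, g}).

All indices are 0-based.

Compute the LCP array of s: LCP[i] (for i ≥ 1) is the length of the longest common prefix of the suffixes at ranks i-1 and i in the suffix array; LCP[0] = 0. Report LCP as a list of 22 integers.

[0, 1, 0, 1, 1, 0, 1, 1, 1, 0, 1, 1, 1, 0, 1, 1, 1, 2, 0, 0, 1, 1]

rank→(start, suffix):
  0 → (16, 'aacdbc')
  1 → (17, 'acdbc')
  2 → (5, 'bbdfdeccedgaacdbc')
  3 → (20, 'bc')
  4 → (6, 'bdfdeccedgaacdbc')
  5 → (21, 'c')
  6 → (11, 'ccedgaacdbc')
  7 → (18, 'cdbc')
  8 → (12, 'cedgaacdbc')
  9 → (19, 'dbc')
  10 → (9, 'deccedgaacdbc')
  11 → (7, 'dfdeccedgaacdbc')
  12 → (14, 'dgaacdbc')
  13 → (4, 'ebbdfdeccedgaacdbc')
  14 → (10, 'eccedgaacdbc')
  15 → (13, 'edgaacdbc')
  16 → (3, 'eebbdfdeccedgaacdbc')
  17 → (2, 'eeebbdfdeccedgaacdbc')
  18 → (8, 'fdeccedgaacdbc')
  19 → (15, 'gaacdbc')
  20 → (1, 'geeebbdfdeccedgaacdbc')
  21 → (0, 'ggeeebbdfdeccedgaacdbc')

SA = [16, 17, 5, 20, 6, 21, 11, 18, 12, 19, 9, 7, 14, 4, 10, 13, 3, 2, 8, 15, 1, 0]
rank  pair      lcp
   1  s[16:],s[17:]  1  'a'
   2  s[17:],s[5:]  0  ''
   3  s[5:],s[20:]  1  'b'
   4  s[20:],s[6:]  1  'b'
   5  s[6:],s[21:]  0  ''
   6  s[21:],s[11:]  1  'c'
   7  s[11:],s[18:]  1  'c'
   8  s[18:],s[12:]  1  'c'
   9  s[12:],s[19:]  0  ''
  10  s[19:],s[9:]  1  'd'
  11  s[9:],s[7:]  1  'd'
  12  s[7:],s[14:]  1  'd'
  13  s[14:],s[4:]  0  ''
  14  s[4:],s[10:]  1  'e'
  15  s[10:],s[13:]  1  'e'
  16  s[13:],s[3:]  1  'e'
  17  s[3:],s[2:]  2  'ee'
  18  s[2:],s[8:]  0  ''
  19  s[8:],s[15:]  0  ''
  20  s[15:],s[1:]  1  'g'
  21  s[1:],s[0:]  1  'g'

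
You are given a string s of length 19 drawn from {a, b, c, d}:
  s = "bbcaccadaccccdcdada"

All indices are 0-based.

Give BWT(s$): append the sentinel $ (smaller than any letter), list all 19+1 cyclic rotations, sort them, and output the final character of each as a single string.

rank  rotation              last
    0  $bbcaccadaccccdcdada  a
    1  a$bbcaccadaccccdcdad  d
    2  accadaccccdcdada$bbc  c
    3  accccdcdada$bbcaccad  d
    4  ada$bbcaccadaccccdcd  d
    5  adaccccdcdada$bbcacc  c
    6  bbcaccadaccccdcdada$  $
    7  bcaccadaccccdcdada$b  b
    8  caccadaccccdcdada$bb  b
    9  cadaccccdcdada$bbcac  c
   10  ccadaccccdcdada$bbca  a
   11  ccccdcdada$bbcaccada  a
   12  cccdcdada$bbcaccadac  c
   13  ccdcdada$bbcaccadacc  c
   14  cdada$bbcaccadaccccd  d
   15  cdcdada$bbcaccadaccc  c
   16  da$bbcaccadaccccdcda  a
   17  daccccdcdada$bbcacca  a
   18  dada$bbcaccadaccccdc  c
   19  dcdada$bbcaccadacccc  c

adcddc$bbcaaccdcaacc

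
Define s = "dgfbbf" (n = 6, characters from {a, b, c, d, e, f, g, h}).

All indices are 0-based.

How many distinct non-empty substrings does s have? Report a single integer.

19

rank | idx | suffix
   0 |   3 | bbf
   1 |   4 | bf
   2 |   0 | dgfbbf
   3 |   5 | f
   4 |   2 | fbbf
   5 |   1 | gfbbf

SA = [3, 4, 0, 5, 2, 1]
[i] adj suffixes → lcp
  [1] 3/4 → 1 ('b')
  [2] 4/0 → 0 ('')
  [3] 0/5 → 0 ('')
  [4] 5/2 → 1 ('f')
  [5] 2/1 → 0 ('')

n(n+1)/2 = 6·7/2 = 21
Σ LCP = 0 + 1 + 0 + 0 + 1 + 0 = 2
distinct = 21 − 2 = 19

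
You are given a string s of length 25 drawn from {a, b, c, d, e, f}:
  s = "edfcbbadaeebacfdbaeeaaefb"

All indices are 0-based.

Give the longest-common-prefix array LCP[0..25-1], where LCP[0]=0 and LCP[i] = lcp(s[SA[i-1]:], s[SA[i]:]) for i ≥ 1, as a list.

sorted suffixes:
  #0 SA[0]=20  'aaefb'
  #1 SA[1]=12  'acfdbaeeaaefb'
  #2 SA[2]=6  'adaeebacfdbaeeaaefb'
  #3 SA[3]=17  'aeeaaefb'
  #4 SA[4]=8  'aeebacfdbaeeaaefb'
  #5 SA[5]=21  'aefb'
  #6 SA[6]=24  'b'
  #7 SA[7]=11  'bacfdbaeeaaefb'
  #8 SA[8]=5  'badaeebacfdbaeeaaefb'
  #9 SA[9]=16  'baeeaaefb'
  #10 SA[10]=4  'bbadaeebacfdbaeeaaefb'
  #11 SA[11]=3  'cbbadaeebacfdbaeeaaefb'
  #12 SA[12]=13  'cfdbaeeaaefb'
  #13 SA[13]=7  'daeebacfdbaeeaaefb'
  #14 SA[14]=15  'dbaeeaaefb'
  #15 SA[15]=1  'dfcbbadaeebacfdbaeeaaefb'
  #16 SA[16]=19  'eaaefb'
  #17 SA[17]=10  'ebacfdbaeeaaefb'
  #18 SA[18]=0  'edfcbbadaeebacfdbaeeaaefb'
  #19 SA[19]=18  'eeaaefb'
  #20 SA[20]=9  'eebacfdbaeeaaefb'
  #21 SA[21]=22  'efb'
  #22 SA[22]=23  'fb'
  #23 SA[23]=2  'fcbbadaeebacfdbaeeaaefb'
  #24 SA[24]=14  'fdbaeeaaefb'

SA = [20, 12, 6, 17, 8, 21, 24, 11, 5, 16, 4, 3, 13, 7, 15, 1, 19, 10, 0, 18, 9, 22, 23, 2, 14]
i: (SA[i-1],SA[i]) lcp shared
  1: (20,12) 1 'a'
  2: (12,6) 1 'a'
  3: (6,17) 1 'a'
  4: (17,8) 3 'aee'
  5: (8,21) 2 'ae'
  6: (21,24) 0 ''
  7: (24,11) 1 'b'
  8: (11,5) 2 'ba'
  9: (5,16) 2 'ba'
  10: (16,4) 1 'b'
  11: (4,3) 0 ''
  12: (3,13) 1 'c'
  13: (13,7) 0 ''
  14: (7,15) 1 'd'
  15: (15,1) 1 'd'
  16: (1,19) 0 ''
  17: (19,10) 1 'e'
  18: (10,0) 1 'e'
  19: (0,18) 1 'e'
  20: (18,9) 2 'ee'
  21: (9,22) 1 'e'
  22: (22,23) 0 ''
  23: (23,2) 1 'f'
  24: (2,14) 1 'f'

[0, 1, 1, 1, 3, 2, 0, 1, 2, 2, 1, 0, 1, 0, 1, 1, 0, 1, 1, 1, 2, 1, 0, 1, 1]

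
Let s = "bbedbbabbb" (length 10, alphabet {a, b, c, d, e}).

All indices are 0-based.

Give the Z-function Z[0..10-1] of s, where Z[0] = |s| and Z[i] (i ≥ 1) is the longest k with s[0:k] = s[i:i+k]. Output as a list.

[10, 1, 0, 0, 2, 1, 0, 2, 2, 1]

Z[0]=10
i=1: i≥r, start 0; Z[1]=1 scan→box=[1,2)
i=2: i≥r, start 0; Z[2]=0
i=3: i≥r, start 0; Z[3]=0
i=4: i≥r, start 0; Z[4]=2 scan→box=[4,6)
i=5: min(r-i=1, Z[1]=1)=1; Z[5]=1
i=6: i≥r, start 0; Z[6]=0
i=7: i≥r, start 0; Z[7]=2 scan→box=[7,9)
i=8: min(r-i=1, Z[1]=1)=1; Z[8]=2 scan→box=[8,10)
i=9: min(r-i=1, Z[1]=1)=1; Z[9]=1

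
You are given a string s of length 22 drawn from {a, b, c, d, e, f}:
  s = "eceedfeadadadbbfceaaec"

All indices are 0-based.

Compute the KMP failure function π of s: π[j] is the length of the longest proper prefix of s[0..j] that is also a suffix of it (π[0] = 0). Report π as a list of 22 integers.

π[0] = 0
j=1 s[j]='c': π[1]=0 (border '')
j=2 s[j]='e': π[2]=1 (border 'e')
j=3 s[j]='e': k: 1→0; π[3]=1 (border 'e')
j=4 s[j]='d': k: 1→0; π[4]=0 (border '')
j=5 s[j]='f': π[5]=0 (border '')
j=6 s[j]='e': π[6]=1 (border 'e')
j=7 s[j]='a': k: 1→0; π[7]=0 (border '')
j=8 s[j]='d': π[8]=0 (border '')
j=9 s[j]='a': π[9]=0 (border '')
j=10 s[j]='d': π[10]=0 (border '')
j=11 s[j]='a': π[11]=0 (border '')
j=12 s[j]='d': π[12]=0 (border '')
j=13 s[j]='b': π[13]=0 (border '')
j=14 s[j]='b': π[14]=0 (border '')
j=15 s[j]='f': π[15]=0 (border '')
j=16 s[j]='c': π[16]=0 (border '')
j=17 s[j]='e': π[17]=1 (border 'e')
j=18 s[j]='a': k: 1→0; π[18]=0 (border '')
j=19 s[j]='a': π[19]=0 (border '')
j=20 s[j]='e': π[20]=1 (border 'e')
j=21 s[j]='c': π[21]=2 (border 'ec')

[0, 0, 1, 1, 0, 0, 1, 0, 0, 0, 0, 0, 0, 0, 0, 0, 0, 1, 0, 0, 1, 2]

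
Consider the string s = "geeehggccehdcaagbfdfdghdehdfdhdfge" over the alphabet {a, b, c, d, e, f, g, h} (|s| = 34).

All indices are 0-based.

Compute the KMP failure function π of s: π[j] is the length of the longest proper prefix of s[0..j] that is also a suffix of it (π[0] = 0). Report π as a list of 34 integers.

[0, 0, 0, 0, 0, 1, 1, 0, 0, 0, 0, 0, 0, 0, 0, 1, 0, 0, 0, 0, 0, 1, 0, 0, 0, 0, 0, 0, 0, 0, 0, 0, 1, 2]

π[0] = 0
j=1 s[j]='e': π[1]=0 (border '')
j=2 s[j]='e': π[2]=0 (border '')
j=3 s[j]='e': π[3]=0 (border '')
j=4 s[j]='h': π[4]=0 (border '')
j=5 s[j]='g': π[5]=1 (border 'g')
j=6 s[j]='g': k: 1→0; π[6]=1 (border 'g')
j=7 s[j]='c': k: 1→0; π[7]=0 (border '')
j=8 s[j]='c': π[8]=0 (border '')
j=9 s[j]='e': π[9]=0 (border '')
j=10 s[j]='h': π[10]=0 (border '')
j=11 s[j]='d': π[11]=0 (border '')
j=12 s[j]='c': π[12]=0 (border '')
j=13 s[j]='a': π[13]=0 (border '')
j=14 s[j]='a': π[14]=0 (border '')
j=15 s[j]='g': π[15]=1 (border 'g')
j=16 s[j]='b': k: 1→0; π[16]=0 (border '')
j=17 s[j]='f': π[17]=0 (border '')
j=18 s[j]='d': π[18]=0 (border '')
j=19 s[j]='f': π[19]=0 (border '')
j=20 s[j]='d': π[20]=0 (border '')
j=21 s[j]='g': π[21]=1 (border 'g')
j=22 s[j]='h': k: 1→0; π[22]=0 (border '')
j=23 s[j]='d': π[23]=0 (border '')
j=24 s[j]='e': π[24]=0 (border '')
j=25 s[j]='h': π[25]=0 (border '')
j=26 s[j]='d': π[26]=0 (border '')
j=27 s[j]='f': π[27]=0 (border '')
j=28 s[j]='d': π[28]=0 (border '')
j=29 s[j]='h': π[29]=0 (border '')
j=30 s[j]='d': π[30]=0 (border '')
j=31 s[j]='f': π[31]=0 (border '')
j=32 s[j]='g': π[32]=1 (border 'g')
j=33 s[j]='e': π[33]=2 (border 'ge')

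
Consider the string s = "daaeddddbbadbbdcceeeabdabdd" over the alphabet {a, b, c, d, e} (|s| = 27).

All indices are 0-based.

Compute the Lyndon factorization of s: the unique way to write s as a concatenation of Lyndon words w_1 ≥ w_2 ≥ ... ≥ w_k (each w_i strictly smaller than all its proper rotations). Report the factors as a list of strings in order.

["d", "aaeddddbbadbbdcceeeabdabdd"]

emit factor 1: 'd' (i=0, period=1)
emit factor 2: 'aaeddddbbadbbdcceeeabdabdd' (i=1, period=26)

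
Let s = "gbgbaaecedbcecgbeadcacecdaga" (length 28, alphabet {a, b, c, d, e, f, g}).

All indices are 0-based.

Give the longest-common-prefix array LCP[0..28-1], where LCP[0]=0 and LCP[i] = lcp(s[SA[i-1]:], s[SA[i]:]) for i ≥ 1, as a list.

rank→(start, suffix):
  0 → (27, 'a')
  1 → (4, 'aaecedbcecgbeadcacecdaga')
  2 → (20, 'acecdaga')
  3 → (17, 'adcacecdaga')
  4 → (5, 'aecedbcecgbeadcacecdaga')
  5 → (25, 'aga')
  6 → (3, 'baaecedbcecgbeadcacecdaga')
  7 → (10, 'bcecgbeadcacecdaga')
  8 → (15, 'beadcacecdaga')
  9 → (1, 'bgbaaecedbcecgbeadcacecdaga')
  10 → (19, 'cacecdaga')
  11 → (23, 'cdaga')
  12 → (21, 'cecdaga')
  13 → (11, 'cecgbeadcacecdaga')
  14 → (7, 'cedbcecgbeadcacecdaga')
  15 → (13, 'cgbeadcacecdaga')
  16 → (24, 'daga')
  17 → (9, 'dbcecgbeadcacecdaga')
  18 → (18, 'dcacecdaga')
  19 → (16, 'eadcacecdaga')
  20 → (22, 'ecdaga')
  21 → (6, 'ecedbcecgbeadcacecdaga')
  22 → (12, 'ecgbeadcacecdaga')
  23 → (8, 'edbcecgbeadcacecdaga')
  24 → (26, 'ga')
  25 → (2, 'gbaaecedbcecgbeadcacecdaga')
  26 → (14, 'gbeadcacecdaga')
  27 → (0, 'gbgbaaecedbcecgbeadcacecdaga')

SA = [27, 4, 20, 17, 5, 25, 3, 10, 15, 1, 19, 23, 21, 11, 7, 13, 24, 9, 18, 16, 22, 6, 12, 8, 26, 2, 14, 0]
i: (SA[i-1],SA[i]) lcp shared
  1: (27,4) 1 'a'
  2: (4,20) 1 'a'
  3: (20,17) 1 'a'
  4: (17,5) 1 'a'
  5: (5,25) 1 'a'
  6: (25,3) 0 ''
  7: (3,10) 1 'b'
  8: (10,15) 1 'b'
  9: (15,1) 1 'b'
  10: (1,19) 0 ''
  11: (19,23) 1 'c'
  12: (23,21) 1 'c'
  13: (21,11) 3 'cec'
  14: (11,7) 2 'ce'
  15: (7,13) 1 'c'
  16: (13,24) 0 ''
  17: (24,9) 1 'd'
  18: (9,18) 1 'd'
  19: (18,16) 0 ''
  20: (16,22) 1 'e'
  21: (22,6) 2 'ec'
  22: (6,12) 2 'ec'
  23: (12,8) 1 'e'
  24: (8,26) 0 ''
  25: (26,2) 1 'g'
  26: (2,14) 2 'gb'
  27: (14,0) 2 'gb'

[0, 1, 1, 1, 1, 1, 0, 1, 1, 1, 0, 1, 1, 3, 2, 1, 0, 1, 1, 0, 1, 2, 2, 1, 0, 1, 2, 2]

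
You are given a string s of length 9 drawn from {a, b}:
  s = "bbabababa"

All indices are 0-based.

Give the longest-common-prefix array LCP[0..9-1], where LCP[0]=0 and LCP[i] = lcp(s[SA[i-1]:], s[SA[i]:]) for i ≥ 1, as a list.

sorted suffixes:
  #0 SA[0]=8  'a'
  #1 SA[1]=6  'aba'
  #2 SA[2]=4  'ababa'
  #3 SA[3]=2  'abababa'
  #4 SA[4]=7  'ba'
  #5 SA[5]=5  'baba'
  #6 SA[6]=3  'bababa'
  #7 SA[7]=1  'babababa'
  #8 SA[8]=0  'bbabababa'

SA = [8, 6, 4, 2, 7, 5, 3, 1, 0]
[i] adj suffixes → lcp
  [1] 8/6 → 1 ('a')
  [2] 6/4 → 3 ('aba')
  [3] 4/2 → 5 ('ababa')
  [4] 2/7 → 0 ('')
  [5] 7/5 → 2 ('ba')
  [6] 5/3 → 4 ('baba')
  [7] 3/1 → 6 ('bababa')
  [8] 1/0 → 1 ('b')

[0, 1, 3, 5, 0, 2, 4, 6, 1]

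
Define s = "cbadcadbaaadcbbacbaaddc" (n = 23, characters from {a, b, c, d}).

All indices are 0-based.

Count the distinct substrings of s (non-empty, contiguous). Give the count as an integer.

sorted suffixes:
  #0 SA[0]=8  'aaadcbbacbaaddc'
  #1 SA[1]=9  'aadcbbacbaaddc'
  #2 SA[2]=18  'aaddc'
  #3 SA[3]=15  'acbaaddc'
  #4 SA[4]=5  'adbaaadcbbacbaaddc'
  #5 SA[5]=2  'adcadbaaadcbbacbaaddc'
  #6 SA[6]=10  'adcbbacbaaddc'
  #7 SA[7]=19  'addc'
  #8 SA[8]=7  'baaadcbbacbaaddc'
  #9 SA[9]=17  'baaddc'
  #10 SA[10]=14  'bacbaaddc'
  #11 SA[11]=1  'badcadbaaadcbbacbaaddc'
  #12 SA[12]=13  'bbacbaaddc'
  #13 SA[13]=22  'c'
  #14 SA[14]=4  'cadbaaadcbbacbaaddc'
  #15 SA[15]=16  'cbaaddc'
  #16 SA[16]=0  'cbadcadbaaadcbbacbaaddc'
  #17 SA[17]=12  'cbbacbaaddc'
  #18 SA[18]=6  'dbaaadcbbacbaaddc'
  #19 SA[19]=21  'dc'
  #20 SA[20]=3  'dcadbaaadcbbacbaaddc'
  #21 SA[21]=11  'dcbbacbaaddc'
  #22 SA[22]=20  'ddc'

SA = [8, 9, 18, 15, 5, 2, 10, 19, 7, 17, 14, 1, 13, 22, 4, 16, 0, 12, 6, 21, 3, 11, 20]
rank  pair      lcp
   1  s[8:],s[9:]  2  'aa'
   2  s[9:],s[18:]  3  'aad'
   3  s[18:],s[15:]  1  'a'
   4  s[15:],s[5:]  1  'a'
   5  s[5:],s[2:]  2  'ad'
   6  s[2:],s[10:]  3  'adc'
   7  s[10:],s[19:]  2  'ad'
   8  s[19:],s[7:]  0  ''
   9  s[7:],s[17:]  3  'baa'
  10  s[17:],s[14:]  2  'ba'
  11  s[14:],s[1:]  2  'ba'
  12  s[1:],s[13:]  1  'b'
  13  s[13:],s[22:]  0  ''
  14  s[22:],s[4:]  1  'c'
  15  s[4:],s[16:]  1  'c'
  16  s[16:],s[0:]  3  'cba'
  17  s[0:],s[12:]  2  'cb'
  18  s[12:],s[6:]  0  ''
  19  s[6:],s[21:]  1  'd'
  20  s[21:],s[3:]  2  'dc'
  21  s[3:],s[11:]  2  'dc'
  22  s[11:],s[20:]  1  'd'

n(n+1)/2 = 23·24/2 = 276
Σ LCP = 0 + 2 + 3 + 1 + 1 + 2 + 3 + 2 + 0 + 3 + 2 + 2 + 1 + 0 + 1 + 1 + 3 + 2 + 0 + 1 + 2 + 2 + 1 = 35
distinct = 276 − 35 = 241

241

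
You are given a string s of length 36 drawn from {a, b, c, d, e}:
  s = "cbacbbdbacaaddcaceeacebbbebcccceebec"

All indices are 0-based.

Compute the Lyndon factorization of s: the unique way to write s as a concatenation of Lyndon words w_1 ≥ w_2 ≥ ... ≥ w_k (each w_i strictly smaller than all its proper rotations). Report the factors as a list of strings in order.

["c", "b", "acbbdb", "ac", "aaddcaceeacebbbebcccceebec"]

emit factor 1: 'c' (i=0, period=1)
emit factor 2: 'b' (i=1, period=1)
emit factor 3: 'acbbdb' (i=2, period=6)
emit factor 4: 'ac' (i=8, period=2)
emit factor 5: 'aaddcaceeacebbbebcccceebec' (i=10, period=26)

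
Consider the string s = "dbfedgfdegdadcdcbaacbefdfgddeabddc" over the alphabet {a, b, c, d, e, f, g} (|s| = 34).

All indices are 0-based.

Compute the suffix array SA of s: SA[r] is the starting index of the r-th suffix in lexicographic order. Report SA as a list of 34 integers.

rank | idx | suffix
   0 |  17 | aacbefdfgddeabddc
   1 |  29 | abddc
   2 |  18 | acbefdfgddeabddc
   3 |  11 | adcdcbaacbefdfgddeabddc
   4 |  16 | baacbefdfgddeabddc
   5 |  30 | bddc
   6 |  20 | befdfgddeabddc
   7 |   1 | bfedgfdegdadcdcbaacbefdfgddeabddc
   8 |  33 | c
   9 |  15 | cbaacbefdfgddeabddc
  10 |  19 | cbefdfgddeabddc
  11 |  13 | cdcbaacbefdfgddeabddc
  12 |  10 | dadcdcbaacbefdfgddeabddc
  13 |   0 | dbfedgfdegdadcdcbaacbefdfgddeabddc
  14 |  32 | dc
  15 |  14 | dcbaacbefdfgddeabddc
  16 |  12 | dcdcbaacbefdfgddeabddc
  17 |  31 | ddc
  18 |  26 | ddeabddc
  19 |  27 | deabddc
  20 |   7 | degdadcdcbaacbefdfgddeabddc
  21 |  23 | dfgddeabddc
  22 |   4 | dgfdegdadcdcbaacbefdfgddeabddc
  23 |  28 | eabddc
  24 |   3 | edgfdegdadcdcbaacbefdfgddeabddc
  25 |  21 | efdfgddeabddc
  26 |   8 | egdadcdcbaacbefdfgddeabddc
  27 |   6 | fdegdadcdcbaacbefdfgddeabddc
  28 |  22 | fdfgddeabddc
  29 |   2 | fedgfdegdadcdcbaacbefdfgddeabddc
  30 |  24 | fgddeabddc
  31 |   9 | gdadcdcbaacbefdfgddeabddc
  32 |  25 | gddeabddc
  33 |   5 | gfdegdadcdcbaacbefdfgddeabddc

[17, 29, 18, 11, 16, 30, 20, 1, 33, 15, 19, 13, 10, 0, 32, 14, 12, 31, 26, 27, 7, 23, 4, 28, 3, 21, 8, 6, 22, 2, 24, 9, 25, 5]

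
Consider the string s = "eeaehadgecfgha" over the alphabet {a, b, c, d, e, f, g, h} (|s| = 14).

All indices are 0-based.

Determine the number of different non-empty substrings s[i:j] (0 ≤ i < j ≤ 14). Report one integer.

rank | idx | suffix
   0 |  13 | a
   1 |   5 | adgecfgha
   2 |   2 | aehadgecfgha
   3 |   9 | cfgha
   4 |   6 | dgecfgha
   5 |   1 | eaehadgecfgha
   6 |   8 | ecfgha
   7 |   0 | eeaehadgecfgha
   8 |   3 | ehadgecfgha
   9 |  10 | fgha
  10 |   7 | gecfgha
  11 |  11 | gha
  12 |  12 | ha
  13 |   4 | hadgecfgha

SA = [13, 5, 2, 9, 6, 1, 8, 0, 3, 10, 7, 11, 12, 4]
i: (SA[i-1],SA[i]) lcp shared
  1: (13,5) 1 'a'
  2: (5,2) 1 'a'
  3: (2,9) 0 ''
  4: (9,6) 0 ''
  5: (6,1) 0 ''
  6: (1,8) 1 'e'
  7: (8,0) 1 'e'
  8: (0,3) 1 'e'
  9: (3,10) 0 ''
  10: (10,7) 0 ''
  11: (7,11) 1 'g'
  12: (11,12) 0 ''
  13: (12,4) 2 'ha'

n(n+1)/2 = 14·15/2 = 105
Σ LCP = 0 + 1 + 1 + 0 + 0 + 0 + 1 + 1 + 1 + 0 + 0 + 1 + 0 + 2 = 8
distinct = 105 − 8 = 97

97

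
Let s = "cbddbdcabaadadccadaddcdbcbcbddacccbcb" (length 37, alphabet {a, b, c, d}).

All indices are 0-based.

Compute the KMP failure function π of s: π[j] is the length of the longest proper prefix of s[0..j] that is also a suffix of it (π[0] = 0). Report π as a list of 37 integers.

[0, 0, 0, 0, 0, 0, 1, 0, 0, 0, 0, 0, 0, 0, 1, 1, 0, 0, 0, 0, 0, 1, 0, 0, 1, 2, 1, 2, 3, 4, 0, 1, 1, 1, 2, 1, 2]

π[0] = 0
j=1 s[j]='b': π[1]=0 (border '')
j=2 s[j]='d': π[2]=0 (border '')
j=3 s[j]='d': π[3]=0 (border '')
j=4 s[j]='b': π[4]=0 (border '')
j=5 s[j]='d': π[5]=0 (border '')
j=6 s[j]='c': π[6]=1 (border 'c')
j=7 s[j]='a': k: 1→0; π[7]=0 (border '')
j=8 s[j]='b': π[8]=0 (border '')
j=9 s[j]='a': π[9]=0 (border '')
j=10 s[j]='a': π[10]=0 (border '')
j=11 s[j]='d': π[11]=0 (border '')
j=12 s[j]='a': π[12]=0 (border '')
j=13 s[j]='d': π[13]=0 (border '')
j=14 s[j]='c': π[14]=1 (border 'c')
j=15 s[j]='c': k: 1→0; π[15]=1 (border 'c')
j=16 s[j]='a': k: 1→0; π[16]=0 (border '')
j=17 s[j]='d': π[17]=0 (border '')
j=18 s[j]='a': π[18]=0 (border '')
j=19 s[j]='d': π[19]=0 (border '')
j=20 s[j]='d': π[20]=0 (border '')
j=21 s[j]='c': π[21]=1 (border 'c')
j=22 s[j]='d': k: 1→0; π[22]=0 (border '')
j=23 s[j]='b': π[23]=0 (border '')
j=24 s[j]='c': π[24]=1 (border 'c')
j=25 s[j]='b': π[25]=2 (border 'cb')
j=26 s[j]='c': k: 2→0; π[26]=1 (border 'c')
j=27 s[j]='b': π[27]=2 (border 'cb')
j=28 s[j]='d': π[28]=3 (border 'cbd')
j=29 s[j]='d': π[29]=4 (border 'cbdd')
j=30 s[j]='a': k: 4→0; π[30]=0 (border '')
j=31 s[j]='c': π[31]=1 (border 'c')
j=32 s[j]='c': k: 1→0; π[32]=1 (border 'c')
j=33 s[j]='c': k: 1→0; π[33]=1 (border 'c')
j=34 s[j]='b': π[34]=2 (border 'cb')
j=35 s[j]='c': k: 2→0; π[35]=1 (border 'c')
j=36 s[j]='b': π[36]=2 (border 'cb')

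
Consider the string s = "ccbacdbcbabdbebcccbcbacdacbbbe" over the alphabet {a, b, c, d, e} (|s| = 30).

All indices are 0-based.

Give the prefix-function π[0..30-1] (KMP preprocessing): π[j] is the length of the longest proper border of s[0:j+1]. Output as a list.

[0, 1, 0, 0, 1, 0, 0, 1, 0, 0, 0, 0, 0, 0, 0, 1, 2, 2, 3, 1, 0, 0, 1, 0, 0, 1, 0, 0, 0, 0]

π[0] = 0
j=1 s[j]='c': π[1]=1 (border 'c')
j=2 s[j]='b': k: 1→0; π[2]=0 (border '')
j=3 s[j]='a': π[3]=0 (border '')
j=4 s[j]='c': π[4]=1 (border 'c')
j=5 s[j]='d': k: 1→0; π[5]=0 (border '')
j=6 s[j]='b': π[6]=0 (border '')
j=7 s[j]='c': π[7]=1 (border 'c')
j=8 s[j]='b': k: 1→0; π[8]=0 (border '')
j=9 s[j]='a': π[9]=0 (border '')
j=10 s[j]='b': π[10]=0 (border '')
j=11 s[j]='d': π[11]=0 (border '')
j=12 s[j]='b': π[12]=0 (border '')
j=13 s[j]='e': π[13]=0 (border '')
j=14 s[j]='b': π[14]=0 (border '')
j=15 s[j]='c': π[15]=1 (border 'c')
j=16 s[j]='c': π[16]=2 (border 'cc')
j=17 s[j]='c': k: 2→1; π[17]=2 (border 'cc')
j=18 s[j]='b': π[18]=3 (border 'ccb')
j=19 s[j]='c': k: 3→0; π[19]=1 (border 'c')
j=20 s[j]='b': k: 1→0; π[20]=0 (border '')
j=21 s[j]='a': π[21]=0 (border '')
j=22 s[j]='c': π[22]=1 (border 'c')
j=23 s[j]='d': k: 1→0; π[23]=0 (border '')
j=24 s[j]='a': π[24]=0 (border '')
j=25 s[j]='c': π[25]=1 (border 'c')
j=26 s[j]='b': k: 1→0; π[26]=0 (border '')
j=27 s[j]='b': π[27]=0 (border '')
j=28 s[j]='b': π[28]=0 (border '')
j=29 s[j]='e': π[29]=0 (border '')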